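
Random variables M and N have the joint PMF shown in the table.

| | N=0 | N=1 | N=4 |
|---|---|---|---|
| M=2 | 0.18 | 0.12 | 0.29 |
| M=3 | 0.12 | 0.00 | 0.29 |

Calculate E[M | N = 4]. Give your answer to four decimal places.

2.5000

P(N = 4) = 0.58.
Σ M·P over the event = 2·(0.29) + 3·(0.29) = 1.45.
E[M | N = 4] = (1.45) / (0.58) = 2.5000.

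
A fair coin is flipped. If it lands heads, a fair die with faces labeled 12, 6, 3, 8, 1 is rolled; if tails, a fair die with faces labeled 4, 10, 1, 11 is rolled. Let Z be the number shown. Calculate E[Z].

E[Z | heads] = (12+6+3+8+1)/5 = 6.
E[Z | tails] = (4+10+1+11)/4 = 13/2.
E[Z] = (1/2)·(6) + (1/2)·(13/2) = 25/4.

25/4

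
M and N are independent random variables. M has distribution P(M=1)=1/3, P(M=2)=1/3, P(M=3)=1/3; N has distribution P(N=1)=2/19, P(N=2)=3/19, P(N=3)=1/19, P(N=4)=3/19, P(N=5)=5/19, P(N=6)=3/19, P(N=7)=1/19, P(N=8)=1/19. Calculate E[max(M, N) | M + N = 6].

P(M + N = 6) = 3/19.
Summing max(M,N)·P(x,y) over outcomes with M + N = 6 gives 40/57.
E[max(M, N) | M + N = 6] = (40/57) / (3/19) = 40/9.

40/9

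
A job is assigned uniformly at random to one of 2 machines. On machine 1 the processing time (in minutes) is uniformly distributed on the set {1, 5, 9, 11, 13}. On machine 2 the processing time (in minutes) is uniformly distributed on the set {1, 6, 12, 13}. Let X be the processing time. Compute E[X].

E[X | machine 1] = (1+5+9+11+13)/5 = 39/5.
E[X | machine 2] = (1+6+12+13)/4 = 8.
By the law of total expectation,
E[X] = (1/2)·(39/5) + (1/2)·(8) = 79/10.

79/10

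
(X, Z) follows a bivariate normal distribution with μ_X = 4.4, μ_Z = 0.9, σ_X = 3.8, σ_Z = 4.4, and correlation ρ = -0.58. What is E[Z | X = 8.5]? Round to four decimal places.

For a bivariate normal, E[Z | X=x] = μ_Z + ρ·(σ_Z/σ_X)·(x − μ_X).
E[Z | X=8.5] = 0.9 + (-0.58)·(4.4/3.8)·(8.5 − (4.4)) = 0.9 + (-0.67158)·(4.1) = -1.8535.

-1.8535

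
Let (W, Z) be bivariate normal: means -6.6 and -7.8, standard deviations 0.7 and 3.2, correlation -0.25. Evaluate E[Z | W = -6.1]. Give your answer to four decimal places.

-8.3714

The regression of Z on W has slope ρ·σ_Z/σ_W and passes through (μ_W, μ_Z).
E[Z | W=-6.1] = -7.8 + (-0.25)·(3.2/0.7)·(-6.1 − (-6.6)) = -7.8 + (-1.14286)·(0.5) = -8.3714.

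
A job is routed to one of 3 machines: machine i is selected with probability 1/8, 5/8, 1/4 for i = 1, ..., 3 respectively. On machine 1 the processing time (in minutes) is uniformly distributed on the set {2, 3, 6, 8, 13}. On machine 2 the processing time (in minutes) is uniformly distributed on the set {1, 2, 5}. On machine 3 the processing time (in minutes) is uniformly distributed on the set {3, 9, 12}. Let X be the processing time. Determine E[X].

67/15

E[X | machine 1] = (2+3+6+8+13)/5 = 32/5.
E[X | machine 2] = (1+2+5)/3 = 8/3.
E[X | machine 3] = (3+9+12)/3 = 8.
By the law of total expectation,
E[X] = (1/8)·(32/5) + (5/8)·(8/3) + (1/4)·(8) = 67/15.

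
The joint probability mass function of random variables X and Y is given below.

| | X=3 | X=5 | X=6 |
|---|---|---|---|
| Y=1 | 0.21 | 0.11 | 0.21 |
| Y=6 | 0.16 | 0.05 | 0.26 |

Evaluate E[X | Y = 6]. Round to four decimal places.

4.8723

P(Y = 6) = 0.47.
Σ X·P over the event = 3·(0.16) + 5·(0.05) + 6·(0.26) = 2.29.
E[X | Y = 6] = (2.29) / (0.47) = 4.8723.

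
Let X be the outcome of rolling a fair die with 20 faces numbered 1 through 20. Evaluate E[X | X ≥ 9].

29/2

Given X ≥ 9, X is equally likely to be any of {9, 10, 11, 12, 13, 14, 15, 16, 17, 18, 19, 20}.
E[X | X ≥ 9] = (9 + 10 + 11 + 12 + 13 + 14 + 15 + 16 + 17 + 18 + 19 + 20) / 12 = 29/2.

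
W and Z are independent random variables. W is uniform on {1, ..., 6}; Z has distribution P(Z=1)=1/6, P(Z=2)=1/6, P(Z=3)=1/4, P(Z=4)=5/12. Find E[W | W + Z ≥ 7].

169/35

P(W + Z ≥ 7) = 35/72.
Summing W·P(x,y) over outcomes with W + Z ≥ 7 gives 169/72.
E[W | W + Z ≥ 7] = (169/72) / (35/72) = 169/35.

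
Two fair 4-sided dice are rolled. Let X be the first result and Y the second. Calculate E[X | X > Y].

P(X > Y) = 3/8.
Summing X·P(x,y) over outcomes with X > Y gives 5/4.
E[X | X > Y] = (5/4) / (3/8) = 10/3.

10/3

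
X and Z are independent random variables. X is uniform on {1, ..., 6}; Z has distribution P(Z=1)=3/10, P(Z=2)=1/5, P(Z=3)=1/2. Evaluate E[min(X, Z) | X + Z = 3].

1

P(X + Z = 3) = 1/12.
Summing min(X,Z)·P(x,y) over outcomes with X + Z = 3 gives 1/12.
E[min(X, Z) | X + Z = 3] = (1/12) / (1/12) = 1.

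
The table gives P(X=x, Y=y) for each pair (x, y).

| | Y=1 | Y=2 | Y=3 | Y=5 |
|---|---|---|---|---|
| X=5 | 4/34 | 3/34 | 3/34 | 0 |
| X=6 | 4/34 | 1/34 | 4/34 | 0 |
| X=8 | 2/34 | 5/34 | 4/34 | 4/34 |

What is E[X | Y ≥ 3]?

P(Y ≥ 3) = 15/34.
Σ X·P over the event = 5·(3/34) + 6·(4/34) + 8·(4/34) + 8·(4/34) = 103/34.
E[X | Y ≥ 3] = (103/34) / (15/34) = 103/15.

103/15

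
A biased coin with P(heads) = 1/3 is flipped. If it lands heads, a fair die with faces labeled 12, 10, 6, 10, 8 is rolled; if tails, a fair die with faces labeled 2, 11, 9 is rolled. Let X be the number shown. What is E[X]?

358/45

E[X | heads] = (12+10+6+10+8)/5 = 46/5.
E[X | tails] = (2+11+9)/3 = 22/3.
By the law of total expectation,
E[X] = (1/3)·(46/5) + (2/3)·(22/3) = 358/45.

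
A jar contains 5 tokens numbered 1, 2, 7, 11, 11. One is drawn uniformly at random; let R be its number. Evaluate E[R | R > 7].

11

P(R > 7) = 2/5.
Σ over the event: 11·2/5 = 22/5.
E[R | R > 7] = (22/5) / (2/5) = 11.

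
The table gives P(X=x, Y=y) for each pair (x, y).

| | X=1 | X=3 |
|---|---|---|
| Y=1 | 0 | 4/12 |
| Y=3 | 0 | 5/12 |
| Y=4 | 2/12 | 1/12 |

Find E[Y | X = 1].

4

P(X = 1) = 1/6.
Σ Y·P over the event = 4·(2/12) = 2/3.
E[Y | X = 1] = (2/3) / (1/6) = 4.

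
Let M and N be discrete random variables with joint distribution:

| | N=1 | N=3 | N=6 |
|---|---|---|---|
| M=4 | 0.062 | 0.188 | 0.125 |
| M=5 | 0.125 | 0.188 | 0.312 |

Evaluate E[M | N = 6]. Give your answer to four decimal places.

P(N = 6) = 0.437.
Summing M·P(M=x,N=y) over the conditioning event gives 2.060.
E[M | N = 6] = (2.060) / (0.437) = 4.7140.

4.7140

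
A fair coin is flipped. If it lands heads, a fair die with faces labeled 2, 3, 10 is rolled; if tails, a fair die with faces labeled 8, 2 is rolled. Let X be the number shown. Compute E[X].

E[X | heads] = (2+3+10)/3 = 5.
E[X | tails] = (8+2)/2 = 5.
By the law of total expectation,
E[X] = (1/2)·(5) + (1/2)·(5) = 5.

5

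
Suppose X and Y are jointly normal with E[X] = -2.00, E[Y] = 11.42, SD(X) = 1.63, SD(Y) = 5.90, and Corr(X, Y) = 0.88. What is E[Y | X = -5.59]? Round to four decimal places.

E[Y | X=x] = μ_Y + ρ(σ_Y/σ_X)(x − μ_X) for jointly normal variables.
E[Y | X=-5.59] = 11.42 + (0.88)·(5.90/1.63)·(-5.59 − (-2.00)) = 11.42 + (3.185276)·(-3.59) = -0.0151.

-0.0151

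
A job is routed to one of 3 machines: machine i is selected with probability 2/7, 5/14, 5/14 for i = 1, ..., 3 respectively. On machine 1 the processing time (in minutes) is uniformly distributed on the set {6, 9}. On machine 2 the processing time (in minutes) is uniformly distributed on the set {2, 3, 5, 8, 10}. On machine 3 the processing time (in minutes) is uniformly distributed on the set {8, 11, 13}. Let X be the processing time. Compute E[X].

167/21

E[X | machine 1] = (6+9)/2 = 15/2.
E[X | machine 2] = (2+3+5+8+10)/5 = 28/5.
E[X | machine 3] = (8+11+13)/3 = 32/3.
By the law of total expectation,
E[X] = (2/7)·(15/2) + (5/14)·(28/5) + (5/14)·(32/3) = 167/21.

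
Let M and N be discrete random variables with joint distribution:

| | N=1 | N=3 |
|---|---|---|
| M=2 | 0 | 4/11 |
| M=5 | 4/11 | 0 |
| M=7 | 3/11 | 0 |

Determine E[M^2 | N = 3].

4

P(N = 3) = 4/11.
Summing M^2·P(M=x,N=y) over the conditioning event gives 16/11.
E[M^2 | N = 3] = (16/11) / (4/11) = 4.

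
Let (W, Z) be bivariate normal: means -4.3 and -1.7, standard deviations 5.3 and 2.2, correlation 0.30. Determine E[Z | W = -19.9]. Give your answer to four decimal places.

E[Z | W=x] = μ_Z + ρ(σ_Z/σ_W)(x − μ_W) for jointly normal variables.
E[Z | W=-19.9] = -1.7 + (0.30)·(2.2/5.3)·(-19.9 − (-4.3)) = -1.7 + (0.124528)·(-15.6) = -3.6426.

-3.6426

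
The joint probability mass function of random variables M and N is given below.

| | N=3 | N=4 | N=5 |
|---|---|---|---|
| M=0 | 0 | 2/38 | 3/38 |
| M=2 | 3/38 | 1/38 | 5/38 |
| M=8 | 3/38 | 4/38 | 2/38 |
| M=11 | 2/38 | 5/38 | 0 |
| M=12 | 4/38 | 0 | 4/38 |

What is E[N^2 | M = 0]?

107/5

P(M = 0) = 5/38.
Summing N^2·P(M=x,N=y) over the conditioning event gives 107/38.
E[N^2 | M = 0] = (107/38) / (5/38) = 107/5.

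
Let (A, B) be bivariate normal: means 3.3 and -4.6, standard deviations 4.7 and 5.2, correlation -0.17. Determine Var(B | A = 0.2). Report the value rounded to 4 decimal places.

26.2585

The conditional variance in a bivariate normal is σ_B²(1 − ρ²), independent of x.
Var(B | A=0.2) = (5.2)²·(1 − (-0.17)²) = 27.04·0.9711 = 26.2585.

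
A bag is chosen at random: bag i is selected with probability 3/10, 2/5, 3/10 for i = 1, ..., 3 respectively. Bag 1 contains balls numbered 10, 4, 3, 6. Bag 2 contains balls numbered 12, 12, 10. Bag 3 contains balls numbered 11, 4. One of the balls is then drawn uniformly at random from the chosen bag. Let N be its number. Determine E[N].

E[N | bag 1] = (10+4+3+6)/4 = 23/4.
E[N | bag 2] = (12+12+10)/3 = 34/3.
E[N | bag 3] = (11+4)/2 = 15/2.
E[N] = (3/10)·(23/4) + (2/5)·(34/3) + (3/10)·(15/2) = 1021/120.

1021/120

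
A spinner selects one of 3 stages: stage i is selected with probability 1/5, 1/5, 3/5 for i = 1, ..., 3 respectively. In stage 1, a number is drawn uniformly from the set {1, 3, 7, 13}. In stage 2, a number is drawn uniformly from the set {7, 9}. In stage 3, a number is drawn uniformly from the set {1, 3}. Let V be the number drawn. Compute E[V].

E[V | stage 1] = (1+3+7+13)/4 = 6.
E[V | stage 2] = (7+9)/2 = 8.
E[V | stage 3] = (1+3)/2 = 2.
E[V] = (1/5)·(6) + (1/5)·(8) + (3/5)·(2) = 4.

4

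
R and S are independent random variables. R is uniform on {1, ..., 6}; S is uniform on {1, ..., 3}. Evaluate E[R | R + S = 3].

3/2

Outcomes with R + S = 3: (1,2), (2,1), each with probability 1/18.
E[R | R + S = 3] = (1 + 2) / 2 = 3/2.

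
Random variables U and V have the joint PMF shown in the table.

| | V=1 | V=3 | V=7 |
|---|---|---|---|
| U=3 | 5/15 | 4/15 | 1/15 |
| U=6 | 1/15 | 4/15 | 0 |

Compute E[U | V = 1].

7/2

P(V = 1) = 2/5.
Σ U·P over the event = 3·(5/15) + 6·(1/15) = 7/5.
E[U | V = 1] = (7/5) / (2/5) = 7/2.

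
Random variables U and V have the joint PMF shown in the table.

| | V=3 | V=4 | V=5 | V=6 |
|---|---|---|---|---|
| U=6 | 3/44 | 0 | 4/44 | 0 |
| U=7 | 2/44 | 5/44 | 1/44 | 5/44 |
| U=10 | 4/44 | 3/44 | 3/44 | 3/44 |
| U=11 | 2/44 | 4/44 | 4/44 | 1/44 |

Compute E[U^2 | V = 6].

P(V = 6) = 9/44.
Σ U^2·P over the event = 49·(5/44) + 100·(3/44) + 121·(1/44) = 333/22.
E[U^2 | V = 6] = (333/22) / (9/44) = 74.

74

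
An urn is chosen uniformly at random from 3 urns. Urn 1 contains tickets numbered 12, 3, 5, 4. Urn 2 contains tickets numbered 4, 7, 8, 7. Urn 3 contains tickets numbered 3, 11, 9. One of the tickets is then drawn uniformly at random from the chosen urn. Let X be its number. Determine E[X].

121/18

E[X | urn 1] = (12+3+5+4)/4 = 6.
E[X | urn 2] = (4+7+8+7)/4 = 13/2.
E[X | urn 3] = (3+11+9)/3 = 23/3.
By the law of total expectation,
E[X] = (1/3)·(6) + (1/3)·(13/2) + (1/3)·(23/3) = 121/18.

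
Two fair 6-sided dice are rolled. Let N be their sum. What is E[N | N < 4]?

P(N < 4) = 1/12.
Σ over the event: 2·1/36 + 3·1/18 = 2/9.
E[N | N < 4] = (2/9) / (1/12) = 8/3.

8/3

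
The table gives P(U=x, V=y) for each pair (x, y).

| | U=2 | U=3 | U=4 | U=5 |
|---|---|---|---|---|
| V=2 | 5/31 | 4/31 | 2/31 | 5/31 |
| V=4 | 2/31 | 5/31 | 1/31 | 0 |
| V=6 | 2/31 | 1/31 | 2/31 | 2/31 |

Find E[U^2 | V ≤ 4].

P(V ≤ 4) = 24/31.
Σ U^2·P over the event = 4·(5/31) + 4·(2/31) + 9·(4/31) + 9·(5/31) + 16·(2/31) + 16·(1/31) + 25·(5/31) = 282/31.
E[U^2 | V ≤ 4] = (282/31) / (24/31) = 47/4.

47/4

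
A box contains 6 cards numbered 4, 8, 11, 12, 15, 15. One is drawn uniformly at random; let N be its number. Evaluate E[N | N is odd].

41/3

P(N is odd) = 1/2.
Σ over the event: 11·1/6 + 15·1/3 = 41/6.
E[N | N is odd] = (41/6) / (1/2) = 41/3.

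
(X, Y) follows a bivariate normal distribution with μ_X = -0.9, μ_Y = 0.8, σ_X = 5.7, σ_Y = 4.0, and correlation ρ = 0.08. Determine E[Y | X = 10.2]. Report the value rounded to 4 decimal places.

For a bivariate normal, E[Y | X=x] = μ_Y + ρ·(σ_Y/σ_X)·(x − μ_X).
E[Y | X=10.2] = 0.8 + (0.08)·(4.0/5.7)·(10.2 − (-0.9)) = 0.8 + (0.05614)·(11.1) = 1.4232.

1.4232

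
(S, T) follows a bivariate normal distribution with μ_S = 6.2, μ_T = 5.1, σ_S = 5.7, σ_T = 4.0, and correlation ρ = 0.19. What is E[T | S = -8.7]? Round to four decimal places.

E[T | S=x] = μ_T + ρ(σ_T/σ_S)(x − μ_S) for jointly normal variables.
E[T | S=-8.7] = 5.1 + (0.19)·(4.0/5.7)·(-8.7 − (6.2)) = 5.1 + (0.133333)·(-14.9) = 3.1133.

3.1133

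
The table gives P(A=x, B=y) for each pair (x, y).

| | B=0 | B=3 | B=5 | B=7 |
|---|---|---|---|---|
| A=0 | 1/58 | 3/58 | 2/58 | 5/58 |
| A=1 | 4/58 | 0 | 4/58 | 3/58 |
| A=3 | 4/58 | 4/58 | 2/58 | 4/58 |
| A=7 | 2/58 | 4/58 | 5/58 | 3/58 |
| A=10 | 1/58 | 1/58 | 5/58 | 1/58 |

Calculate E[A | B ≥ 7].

P(B ≥ 7) = 8/29.
Σ A·P over the event = 0·(5/58) + 1·(3/58) + 3·(4/58) + 7·(3/58) + 10·(1/58) = 23/29.
E[A | B ≥ 7] = (23/29) / (8/29) = 23/8.

23/8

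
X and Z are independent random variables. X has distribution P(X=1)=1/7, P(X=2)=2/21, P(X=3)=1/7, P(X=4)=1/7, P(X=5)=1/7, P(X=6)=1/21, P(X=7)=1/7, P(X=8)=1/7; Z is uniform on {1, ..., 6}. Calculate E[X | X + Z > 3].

277/59

P(X + Z > 3) = 59/63.
Summing X·P(x,y) over outcomes with X + Z > 3 gives 277/63.
E[X | X + Z > 3] = (277/63) / (59/63) = 277/59.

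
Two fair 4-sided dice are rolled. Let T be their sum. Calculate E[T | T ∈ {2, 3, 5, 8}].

9/2

P(T ∈ {2, 3, 5, 8}) = 1/2.
Σ over the event: 2·1/16 + 3·1/8 + 5·1/4 + 8·1/16 = 9/4.
E[T | T ∈ {2, 3, 5, 8}] = (9/4) / (1/2) = 9/2.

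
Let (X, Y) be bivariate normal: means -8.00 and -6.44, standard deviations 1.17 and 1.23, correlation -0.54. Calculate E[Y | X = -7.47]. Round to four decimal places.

For a bivariate normal, E[Y | X=x] = μ_Y + ρ·(σ_Y/σ_X)·(x − μ_X).
E[Y | X=-7.47] = -6.44 + (-0.54)·(1.23/1.17)·(-7.47 − (-8.00)) = -6.44 + (-0.56769)·(0.53) = -6.7409.

-6.7409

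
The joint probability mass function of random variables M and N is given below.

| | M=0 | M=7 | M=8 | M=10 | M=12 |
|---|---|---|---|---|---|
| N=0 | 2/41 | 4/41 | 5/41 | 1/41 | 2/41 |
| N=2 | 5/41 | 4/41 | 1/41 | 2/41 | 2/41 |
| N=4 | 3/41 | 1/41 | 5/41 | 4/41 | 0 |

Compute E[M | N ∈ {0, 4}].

7

P(N ∈ {0, 4}) = 27/41.
Summing M·P(M=x,N=y) over the conditioning event gives 189/41.
E[M | N ∈ {0, 4}] = (189/41) / (27/41) = 7.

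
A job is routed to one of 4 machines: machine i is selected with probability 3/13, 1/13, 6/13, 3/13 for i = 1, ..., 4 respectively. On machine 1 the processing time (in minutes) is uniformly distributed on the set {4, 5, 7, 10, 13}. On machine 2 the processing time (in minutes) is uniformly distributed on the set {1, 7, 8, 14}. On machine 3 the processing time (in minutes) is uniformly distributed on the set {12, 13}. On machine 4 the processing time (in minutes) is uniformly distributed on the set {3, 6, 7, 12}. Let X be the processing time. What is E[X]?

1269/130

E[X | machine 1] = (4+5+7+10+13)/5 = 39/5.
E[X | machine 2] = (1+7+8+14)/4 = 15/2.
E[X | machine 3] = (12+13)/2 = 25/2.
E[X | machine 4] = (3+6+7+12)/4 = 7.
E[X] = (3/13)·(39/5) + (1/13)·(15/2) + (6/13)·(25/2) + (3/13)·(7) = 1269/130.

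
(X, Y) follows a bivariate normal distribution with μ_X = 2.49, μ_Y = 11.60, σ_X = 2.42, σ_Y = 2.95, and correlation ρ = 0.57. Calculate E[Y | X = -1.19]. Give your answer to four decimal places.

For a bivariate normal, E[Y | X=x] = μ_Y + ρ·(σ_Y/σ_X)·(x − μ_X).
E[Y | X=-1.19] = 11.60 + (0.57)·(2.95/2.42)·(-1.19 − (2.49)) = 11.60 + (0.69483)·(-3.68) = 9.0430.

9.0430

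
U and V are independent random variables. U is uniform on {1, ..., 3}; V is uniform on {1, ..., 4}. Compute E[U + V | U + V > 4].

17/3

Outcomes with U + V > 4: (1,4), (2,3), (2,4), (3,2), (3,3), (3,4), each with probability 1/12.
E[U + V | U + V > 4] = (5 + 5 + 6 + 5 + 6 + 7) / 6 = 17/3.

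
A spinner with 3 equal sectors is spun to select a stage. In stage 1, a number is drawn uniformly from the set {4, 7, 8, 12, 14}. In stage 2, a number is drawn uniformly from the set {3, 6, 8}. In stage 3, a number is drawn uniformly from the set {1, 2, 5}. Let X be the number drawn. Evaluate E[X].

52/9

E[X | stage 1] = (4+7+8+12+14)/5 = 9.
E[X | stage 2] = (3+6+8)/3 = 17/3.
E[X | stage 3] = (1+2+5)/3 = 8/3.
By the law of total expectation,
E[X] = (1/3)·(9) + (1/3)·(17/3) + (1/3)·(8/3) = 52/9.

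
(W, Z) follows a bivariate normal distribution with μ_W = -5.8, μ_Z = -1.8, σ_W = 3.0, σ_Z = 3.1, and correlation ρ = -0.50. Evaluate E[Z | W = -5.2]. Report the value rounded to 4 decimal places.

-2.1100

E[Z | W=x] = μ_Z + ρ(σ_Z/σ_W)(x − μ_W) for jointly normal variables.
E[Z | W=-5.2] = -1.8 + (-0.50)·(3.1/3.0)·(-5.2 − (-5.8)) = -1.8 + (-0.51667)·(0.6) = -2.1100.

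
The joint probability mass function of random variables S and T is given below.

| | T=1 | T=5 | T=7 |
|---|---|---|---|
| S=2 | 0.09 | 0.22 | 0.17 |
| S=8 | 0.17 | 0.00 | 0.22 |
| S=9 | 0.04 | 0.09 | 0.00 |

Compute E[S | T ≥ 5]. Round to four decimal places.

P(T ≥ 5) = 0.70.
Σ S·P over the event = 2·(0.22) + 2·(0.17) + 8·(0.22) + 9·(0.09) = 3.35.
E[S | T ≥ 5] = (3.35) / (0.70) = 4.7857.

4.7857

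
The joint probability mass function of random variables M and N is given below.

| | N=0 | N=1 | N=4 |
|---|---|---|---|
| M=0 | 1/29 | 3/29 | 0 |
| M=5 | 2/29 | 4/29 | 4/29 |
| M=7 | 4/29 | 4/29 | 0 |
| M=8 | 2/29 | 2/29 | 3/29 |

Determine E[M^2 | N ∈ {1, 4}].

179/5

P(N ∈ {1, 4}) = 20/29.
Σ M^2·P over the event = 0·(3/29) + 25·(4/29) + 25·(4/29) + 49·(4/29) + 64·(2/29) + 64·(3/29) = 716/29.
E[M^2 | N ∈ {1, 4}] = (716/29) / (20/29) = 179/5.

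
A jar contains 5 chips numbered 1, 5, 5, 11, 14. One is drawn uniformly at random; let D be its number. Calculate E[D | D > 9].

25/2

P(D > 9) = 2/5.
Σ over the event: 11·1/5 + 14·1/5 = 5.
E[D | D > 9] = (5) / (2/5) = 25/2.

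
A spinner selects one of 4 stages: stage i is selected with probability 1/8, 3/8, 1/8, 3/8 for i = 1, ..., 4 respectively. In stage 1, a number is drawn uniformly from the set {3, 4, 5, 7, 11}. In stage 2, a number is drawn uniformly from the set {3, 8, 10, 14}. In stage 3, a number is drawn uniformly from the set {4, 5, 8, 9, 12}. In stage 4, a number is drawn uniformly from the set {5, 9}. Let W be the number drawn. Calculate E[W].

E[W | stage 1] = (3+4+5+7+11)/5 = 6.
E[W | stage 2] = (3+8+10+14)/4 = 35/4.
E[W | stage 3] = (4+5+8+9+12)/5 = 38/5.
E[W | stage 4] = (5+9)/2 = 7.
E[W] = (1/8)·(6) + (3/8)·(35/4) + (1/8)·(38/5) + (3/8)·(7) = 1217/160.

1217/160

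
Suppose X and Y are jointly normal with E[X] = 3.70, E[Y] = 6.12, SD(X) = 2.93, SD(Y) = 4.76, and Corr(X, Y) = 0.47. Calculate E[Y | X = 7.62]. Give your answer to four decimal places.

9.1131

For a bivariate normal, E[Y | X=x] = μ_Y + ρ·(σ_Y/σ_X)·(x − μ_X).
E[Y | X=7.62] = 6.12 + (0.47)·(4.76/2.93)·(7.62 − (3.70)) = 6.12 + (0.76355)·(3.92) = 9.1131.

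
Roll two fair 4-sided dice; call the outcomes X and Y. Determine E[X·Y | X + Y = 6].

25/3

Outcomes with X + Y = 6: (2,4), (3,3), (4,2), each with probability 1/16.
E[X·Y | X + Y = 6] = (8 + 9 + 8) / 3 = 25/3.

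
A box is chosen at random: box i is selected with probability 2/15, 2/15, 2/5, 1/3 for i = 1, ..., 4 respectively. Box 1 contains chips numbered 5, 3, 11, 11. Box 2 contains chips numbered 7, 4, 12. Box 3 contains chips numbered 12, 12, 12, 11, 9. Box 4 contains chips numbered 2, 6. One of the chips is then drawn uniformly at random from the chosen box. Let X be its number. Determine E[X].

E[X | box 1] = (5+3+11+11)/4 = 15/2.
E[X | box 2] = (7+4+12)/3 = 23/3.
E[X | box 3] = (12+12+12+11+9)/5 = 56/5.
E[X | box 4] = (2+6)/2 = 4.
By the law of total expectation,
E[X] = (2/15)·(15/2) + (2/15)·(23/3) + (2/5)·(56/5) + (1/3)·(4) = 1763/225.

1763/225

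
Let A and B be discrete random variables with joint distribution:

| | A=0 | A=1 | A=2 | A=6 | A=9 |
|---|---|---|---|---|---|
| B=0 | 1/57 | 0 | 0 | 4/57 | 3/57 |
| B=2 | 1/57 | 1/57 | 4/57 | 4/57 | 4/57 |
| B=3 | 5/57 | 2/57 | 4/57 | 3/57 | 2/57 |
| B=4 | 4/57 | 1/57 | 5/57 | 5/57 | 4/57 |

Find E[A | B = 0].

P(B = 0) = 8/57.
Σ A·P over the event = 0·(1/57) + 6·(4/57) + 9·(3/57) = 17/19.
E[A | B = 0] = (17/19) / (8/57) = 51/8.

51/8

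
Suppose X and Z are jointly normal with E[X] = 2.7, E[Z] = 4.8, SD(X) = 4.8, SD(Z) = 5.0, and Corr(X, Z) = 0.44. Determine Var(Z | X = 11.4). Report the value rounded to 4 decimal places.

20.1600

Var(Z | X=x) = (1 − ρ²)·σ_Z².
Var(Z | X=11.4) = (5.0)²·(1 − (0.44)²) = 25·0.8064 = 20.1600.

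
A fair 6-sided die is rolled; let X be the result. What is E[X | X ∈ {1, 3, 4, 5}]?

13/4

P(X ∈ {1, 3, 4, 5}) = 2/3.
Σ over the event: 1·1/6 + 3·1/6 + 4·1/6 + 5·1/6 = 13/6.
E[X | X ∈ {1, 3, 4, 5}] = (13/6) / (2/3) = 13/4.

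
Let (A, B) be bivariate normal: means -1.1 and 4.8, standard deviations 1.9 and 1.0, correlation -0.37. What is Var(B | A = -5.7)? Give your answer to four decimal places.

The conditional variance in a bivariate normal is σ_B²(1 − ρ²), independent of x.
Var(B | A=-5.7) = (1.0)²·(1 − (-0.37)²) = 1·0.8631 = 0.8631.

0.8631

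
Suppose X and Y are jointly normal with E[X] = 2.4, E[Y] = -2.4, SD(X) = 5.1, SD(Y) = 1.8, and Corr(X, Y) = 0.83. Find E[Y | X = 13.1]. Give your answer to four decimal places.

For a bivariate normal, E[Y | X=x] = μ_Y + ρ·(σ_Y/σ_X)·(x − μ_X).
E[Y | X=13.1] = -2.4 + (0.83)·(1.8/5.1)·(13.1 − (2.4)) = -2.4 + (0.29294)·(10.7) = 0.7345.

0.7345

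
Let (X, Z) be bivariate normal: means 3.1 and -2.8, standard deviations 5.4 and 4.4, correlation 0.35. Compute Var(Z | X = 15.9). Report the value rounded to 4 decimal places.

16.9884

Var(Z | X=x) = (1 − ρ²)·σ_Z².
Var(Z | X=15.9) = (4.4)²·(1 − (0.35)²) = 19.36·0.8775 = 16.9884.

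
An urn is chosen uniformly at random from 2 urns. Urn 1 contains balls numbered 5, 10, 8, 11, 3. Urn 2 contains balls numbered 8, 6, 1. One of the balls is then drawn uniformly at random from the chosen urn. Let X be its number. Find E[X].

E[X | urn 1] = (5+10+8+11+3)/5 = 37/5.
E[X | urn 2] = (8+6+1)/3 = 5.
By the law of total expectation,
E[X] = (1/2)·(37/5) + (1/2)·(5) = 31/5.

31/5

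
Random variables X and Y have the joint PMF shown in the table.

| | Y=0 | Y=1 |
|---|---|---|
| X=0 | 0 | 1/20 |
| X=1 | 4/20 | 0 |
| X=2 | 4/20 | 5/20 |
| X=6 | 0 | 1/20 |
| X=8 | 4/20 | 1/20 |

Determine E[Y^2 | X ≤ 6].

P(X ≤ 6) = 3/4.
Summing Y^2·P(X=x,Y=y) over the conditioning event gives 7/20.
E[Y^2 | X ≤ 6] = (7/20) / (3/4) = 7/15.

7/15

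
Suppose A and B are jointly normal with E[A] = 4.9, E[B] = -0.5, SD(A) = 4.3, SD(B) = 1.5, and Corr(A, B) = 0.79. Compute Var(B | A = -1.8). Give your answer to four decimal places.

For a bivariate normal, Var(B | A=x) = σ_B²(1 − ρ²).
Var(B | A=-1.8) = (1.5)²·(1 − (0.79)²) = 2.25·0.3759 = 0.8458.

0.8458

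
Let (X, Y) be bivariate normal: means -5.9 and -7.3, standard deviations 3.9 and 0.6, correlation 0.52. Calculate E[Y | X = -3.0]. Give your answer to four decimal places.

-7.0680

E[Y | X=x] = μ_Y + ρ(σ_Y/σ_X)(x − μ_X) for jointly normal variables.
E[Y | X=-3.0] = -7.3 + (0.52)·(0.6/3.9)·(-3.0 − (-5.9)) = -7.3 + (0.08)·(2.9) = -7.0680.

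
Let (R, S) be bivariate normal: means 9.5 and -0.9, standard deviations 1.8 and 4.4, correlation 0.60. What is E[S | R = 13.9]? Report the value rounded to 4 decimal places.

5.5533

The regression of S on R has slope ρ·σ_S/σ_R and passes through (μ_R, μ_S).
E[S | R=13.9] = -0.9 + (0.60)·(4.4/1.8)·(13.9 − (9.5)) = -0.9 + (1.46667)·(4.4) = 5.5533.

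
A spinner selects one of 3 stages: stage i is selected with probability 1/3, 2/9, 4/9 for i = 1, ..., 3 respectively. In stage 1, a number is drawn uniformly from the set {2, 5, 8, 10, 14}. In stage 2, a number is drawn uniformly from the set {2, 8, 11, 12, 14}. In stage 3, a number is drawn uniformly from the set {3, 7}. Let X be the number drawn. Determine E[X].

E[X | stage 1] = (2+5+8+10+14)/5 = 39/5.
E[X | stage 2] = (2+8+11+12+14)/5 = 47/5.
E[X | stage 3] = (3+7)/2 = 5.
By the law of total expectation,
E[X] = (1/3)·(39/5) + (2/9)·(47/5) + (4/9)·(5) = 311/45.

311/45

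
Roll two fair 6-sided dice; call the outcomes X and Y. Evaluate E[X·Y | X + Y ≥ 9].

49/2

P(X + Y ≥ 9) = 5/18.
Summing XY·P(x,y) over outcomes with X + Y ≥ 9 gives 245/36.
E[X·Y | X + Y ≥ 9] = (245/36) / (5/18) = 49/2.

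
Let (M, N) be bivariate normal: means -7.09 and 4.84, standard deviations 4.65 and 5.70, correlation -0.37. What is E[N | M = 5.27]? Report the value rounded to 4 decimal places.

-0.7659

The regression of N on M has slope ρ·σ_N/σ_M and passes through (μ_M, μ_N).
E[N | M=5.27] = 4.84 + (-0.37)·(5.70/4.65)·(5.27 − (-7.09)) = 4.84 + (-0.45355)·(12.36) = -0.7659.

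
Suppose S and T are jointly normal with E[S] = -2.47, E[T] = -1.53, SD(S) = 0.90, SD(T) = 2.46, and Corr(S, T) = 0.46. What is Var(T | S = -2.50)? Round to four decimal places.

4.7711

The conditional variance in a bivariate normal is σ_T²(1 − ρ²), independent of x.
Var(T | S=-2.50) = (2.46)²·(1 − (0.46)²) = 6.0516·0.7884 = 4.7711.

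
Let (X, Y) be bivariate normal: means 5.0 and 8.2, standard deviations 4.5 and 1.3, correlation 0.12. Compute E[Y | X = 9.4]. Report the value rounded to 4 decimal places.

The regression of Y on X has slope ρ·σ_Y/σ_X and passes through (μ_X, μ_Y).
E[Y | X=9.4] = 8.2 + (0.12)·(1.3/4.5)·(9.4 − (5.0)) = 8.2 + (0.034667)·(4.4) = 8.3525.

8.3525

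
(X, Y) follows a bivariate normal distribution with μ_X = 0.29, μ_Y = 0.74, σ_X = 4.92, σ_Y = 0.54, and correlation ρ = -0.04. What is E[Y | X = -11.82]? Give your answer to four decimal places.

0.7932

The regression of Y on X has slope ρ·σ_Y/σ_X and passes through (μ_X, μ_Y).
E[Y | X=-11.82] = 0.74 + (-0.04)·(0.54/4.92)·(-11.82 − (0.29)) = 0.74 + (-0.0043902)·(-12.11) = 0.7932.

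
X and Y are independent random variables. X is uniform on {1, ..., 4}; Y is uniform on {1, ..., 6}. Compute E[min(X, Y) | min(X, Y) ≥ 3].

27/8

P(min(X, Y) ≥ 3) = 1/3.
Summing min(X,Y)·P(x,y) over outcomes with min(X, Y) ≥ 3 gives 9/8.
E[min(X, Y) | min(X, Y) ≥ 3] = (9/8) / (1/3) = 27/8.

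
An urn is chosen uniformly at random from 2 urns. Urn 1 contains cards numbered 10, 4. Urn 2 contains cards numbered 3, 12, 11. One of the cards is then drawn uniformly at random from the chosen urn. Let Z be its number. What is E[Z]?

E[Z | urn 1] = (10+4)/2 = 7.
E[Z | urn 2] = (3+12+11)/3 = 26/3.
By the law of total expectation,
E[Z] = (1/2)·(7) + (1/2)·(26/3) = 47/6.

47/6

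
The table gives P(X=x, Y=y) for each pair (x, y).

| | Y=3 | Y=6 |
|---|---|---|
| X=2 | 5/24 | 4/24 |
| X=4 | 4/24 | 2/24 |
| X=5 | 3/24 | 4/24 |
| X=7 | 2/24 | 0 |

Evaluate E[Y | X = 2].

13/3

P(X = 2) = 3/8.
Σ Y·P over the event = 3·(5/24) + 6·(4/24) = 13/8.
E[Y | X = 2] = (13/8) / (3/8) = 13/3.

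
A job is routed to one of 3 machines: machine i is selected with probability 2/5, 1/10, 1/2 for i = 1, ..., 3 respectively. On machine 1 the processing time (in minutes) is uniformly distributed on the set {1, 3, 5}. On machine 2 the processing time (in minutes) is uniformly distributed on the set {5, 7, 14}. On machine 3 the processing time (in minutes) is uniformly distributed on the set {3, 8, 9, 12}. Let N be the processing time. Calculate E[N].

E[N | machine 1] = (1+3+5)/3 = 3.
E[N | machine 2] = (5+7+14)/3 = 26/3.
E[N | machine 3] = (3+8+9+12)/4 = 8.
By the law of total expectation,
E[N] = (2/5)·(3) + (1/10)·(26/3) + (1/2)·(8) = 91/15.

91/15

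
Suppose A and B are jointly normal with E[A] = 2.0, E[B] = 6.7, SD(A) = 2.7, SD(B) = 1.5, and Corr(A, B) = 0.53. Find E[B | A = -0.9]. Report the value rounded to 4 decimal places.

The regression of B on A has slope ρ·σ_B/σ_A and passes through (μ_A, μ_B).
E[B | A=-0.9] = 6.7 + (0.53)·(1.5/2.7)·(-0.9 − (2.0)) = 6.7 + (0.29444)·(-2.9) = 5.8461.

5.8461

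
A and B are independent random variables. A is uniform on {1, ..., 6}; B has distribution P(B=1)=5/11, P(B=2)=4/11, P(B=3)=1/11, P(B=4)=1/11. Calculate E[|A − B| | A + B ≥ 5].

58/21

P(A + B ≥ 5) = 7/11.
Summing |A−B|·P(x,y) over outcomes with A + B ≥ 5 gives 58/33.
E[|A − B| | A + B ≥ 5] = (58/33) / (7/11) = 58/21.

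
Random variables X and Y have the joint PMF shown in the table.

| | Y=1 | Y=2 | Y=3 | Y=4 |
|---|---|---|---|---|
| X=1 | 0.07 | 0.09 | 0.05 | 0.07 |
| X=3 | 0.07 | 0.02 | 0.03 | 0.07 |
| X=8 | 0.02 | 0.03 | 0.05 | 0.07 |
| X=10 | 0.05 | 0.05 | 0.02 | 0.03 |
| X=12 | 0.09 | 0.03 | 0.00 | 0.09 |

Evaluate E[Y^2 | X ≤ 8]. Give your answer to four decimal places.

8.2031

P(X ≤ 8) = 0.64.
Summing Y^2·P(X=x,Y=y) over the conditioning event gives 5.25.
E[Y^2 | X ≤ 8] = (5.25) / (0.64) = 8.2031.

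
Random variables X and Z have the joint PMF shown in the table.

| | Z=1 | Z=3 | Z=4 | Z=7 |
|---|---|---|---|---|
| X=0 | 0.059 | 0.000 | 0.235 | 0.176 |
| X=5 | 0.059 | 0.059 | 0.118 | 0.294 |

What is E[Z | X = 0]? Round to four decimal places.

4.7468

P(X = 0) = 0.470.
Σ Z·P over the event = 1·(0.059) + 4·(0.235) + 7·(0.176) = 2.231.
E[Z | X = 0] = (2.231) / (0.470) = 4.7468.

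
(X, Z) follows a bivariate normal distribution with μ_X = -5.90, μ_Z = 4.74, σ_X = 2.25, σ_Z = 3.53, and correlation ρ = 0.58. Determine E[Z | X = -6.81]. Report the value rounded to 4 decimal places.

3.9119

E[Z | X=x] = μ_Z + ρ(σ_Z/σ_X)(x − μ_X) for jointly normal variables.
E[Z | X=-6.81] = 4.74 + (0.58)·(3.53/2.25)·(-6.81 − (-5.90)) = 4.74 + (0.90996)·(-0.91) = 3.9119.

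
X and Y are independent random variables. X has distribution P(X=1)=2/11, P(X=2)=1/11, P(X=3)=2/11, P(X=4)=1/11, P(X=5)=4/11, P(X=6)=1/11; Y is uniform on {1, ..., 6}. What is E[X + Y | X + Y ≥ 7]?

87/10

P(X + Y ≥ 7) = 20/33.
Summing (X+Y)·P(x,y) over outcomes with X + Y ≥ 7 gives 58/11.
E[X + Y | X + Y ≥ 7] = (58/11) / (20/33) = 87/10.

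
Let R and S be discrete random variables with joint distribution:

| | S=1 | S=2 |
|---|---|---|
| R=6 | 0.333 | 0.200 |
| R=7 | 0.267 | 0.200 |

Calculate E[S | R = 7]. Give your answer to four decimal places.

P(R = 7) = 0.467.
Σ S·P over the event = 1·(0.267) + 2·(0.200) = 0.667.
E[S | R = 7] = (0.667) / (0.467) = 1.4283.

1.4283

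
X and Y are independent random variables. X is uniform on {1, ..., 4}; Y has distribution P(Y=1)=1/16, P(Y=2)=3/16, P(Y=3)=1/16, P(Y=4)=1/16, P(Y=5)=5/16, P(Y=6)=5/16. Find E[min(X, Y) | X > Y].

P(X > Y) = 5/32.
Summing min(X,Y)·P(x,y) over outcomes with X > Y gives 9/32.
E[min(X, Y) | X > Y] = (9/32) / (5/32) = 9/5.

9/5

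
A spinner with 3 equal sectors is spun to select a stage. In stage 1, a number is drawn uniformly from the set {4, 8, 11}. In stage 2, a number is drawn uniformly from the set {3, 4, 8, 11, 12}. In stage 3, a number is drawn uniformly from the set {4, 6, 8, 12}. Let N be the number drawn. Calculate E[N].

E[N | stage 1] = (4+8+11)/3 = 23/3.
E[N | stage 2] = (3+4+8+11+12)/5 = 38/5.
E[N | stage 3] = (4+6+8+12)/4 = 15/2.
By the law of total expectation,
E[N] = (1/3)·(23/3) + (1/3)·(38/5) + (1/3)·(15/2) = 683/90.

683/90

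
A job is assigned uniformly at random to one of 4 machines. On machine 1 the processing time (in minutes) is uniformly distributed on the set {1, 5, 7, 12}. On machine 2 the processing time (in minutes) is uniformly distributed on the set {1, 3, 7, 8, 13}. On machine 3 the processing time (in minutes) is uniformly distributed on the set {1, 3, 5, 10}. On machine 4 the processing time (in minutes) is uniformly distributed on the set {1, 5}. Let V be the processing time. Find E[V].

51/10

E[V | machine 1] = (1+5+7+12)/4 = 25/4.
E[V | machine 2] = (1+3+7+8+13)/5 = 32/5.
E[V | machine 3] = (1+3+5+10)/4 = 19/4.
E[V | machine 4] = (1+5)/2 = 3.
E[V] = (1/4)·(25/4) + (1/4)·(32/5) + (1/4)·(19/4) + (1/4)·(3) = 51/10.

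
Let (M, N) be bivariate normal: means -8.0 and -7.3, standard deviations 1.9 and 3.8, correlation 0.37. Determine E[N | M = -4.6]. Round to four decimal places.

E[N | M=x] = μ_N + ρ(σ_N/σ_M)(x − μ_M) for jointly normal variables.
E[N | M=-4.6] = -7.3 + (0.37)·(3.8/1.9)·(-4.6 − (-8.0)) = -7.3 + (0.74)·(3.4) = -4.7840.

-4.7840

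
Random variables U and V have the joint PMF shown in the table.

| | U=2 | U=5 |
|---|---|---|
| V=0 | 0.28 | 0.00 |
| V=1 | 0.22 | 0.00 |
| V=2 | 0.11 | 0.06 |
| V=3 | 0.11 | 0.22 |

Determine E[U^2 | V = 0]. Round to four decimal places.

P(V = 0) = 0.28.
Σ U^2·P over the event = 4·(0.28) = 1.12.
E[U^2 | V = 0] = (1.12) / (0.28) = 4.0000.

4.0000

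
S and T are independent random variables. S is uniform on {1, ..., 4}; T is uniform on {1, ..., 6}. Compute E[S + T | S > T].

5

P(S > T) = 1/4.
Summing (S+T)·P(x,y) over outcomes with S > T gives 5/4.
E[S + T | S > T] = (5/4) / (1/4) = 5.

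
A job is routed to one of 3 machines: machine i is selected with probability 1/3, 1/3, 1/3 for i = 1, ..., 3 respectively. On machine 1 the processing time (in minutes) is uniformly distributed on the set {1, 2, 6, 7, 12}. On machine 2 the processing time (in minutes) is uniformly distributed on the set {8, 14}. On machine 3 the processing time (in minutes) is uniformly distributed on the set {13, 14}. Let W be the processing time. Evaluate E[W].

E[W | machine 1] = (1+2+6+7+12)/5 = 28/5.
E[W | machine 2] = (8+14)/2 = 11.
E[W | machine 3] = (13+14)/2 = 27/2.
By the law of total expectation,
E[W] = (1/3)·(28/5) + (1/3)·(11) + (1/3)·(27/2) = 301/30.

301/30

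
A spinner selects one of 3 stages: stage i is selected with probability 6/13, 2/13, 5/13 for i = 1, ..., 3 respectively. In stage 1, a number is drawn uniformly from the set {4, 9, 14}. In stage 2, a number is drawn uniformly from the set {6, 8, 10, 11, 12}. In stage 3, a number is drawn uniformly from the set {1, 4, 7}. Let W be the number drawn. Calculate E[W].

E[W | stage 1] = (4+9+14)/3 = 9.
E[W | stage 2] = (6+8+10+11+12)/5 = 47/5.
E[W | stage 3] = (1+4+7)/3 = 4.
By the law of total expectation,
E[W] = (6/13)·(9) + (2/13)·(47/5) + (5/13)·(4) = 464/65.

464/65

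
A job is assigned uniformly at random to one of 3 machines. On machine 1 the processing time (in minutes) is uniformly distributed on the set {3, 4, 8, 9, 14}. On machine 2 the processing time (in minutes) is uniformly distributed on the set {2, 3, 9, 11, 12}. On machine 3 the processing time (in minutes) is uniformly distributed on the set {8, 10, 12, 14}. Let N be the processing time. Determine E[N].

26/3

E[N | machine 1] = (3+4+8+9+14)/5 = 38/5.
E[N | machine 2] = (2+3+9+11+12)/5 = 37/5.
E[N | machine 3] = (8+10+12+14)/4 = 11.
By the law of total expectation,
E[N] = (1/3)·(38/5) + (1/3)·(37/5) + (1/3)·(11) = 26/3.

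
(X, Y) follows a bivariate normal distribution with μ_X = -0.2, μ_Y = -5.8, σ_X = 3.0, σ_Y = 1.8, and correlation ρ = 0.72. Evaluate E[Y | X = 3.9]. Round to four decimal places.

-4.0288

For a bivariate normal, E[Y | X=x] = μ_Y + ρ·(σ_Y/σ_X)·(x − μ_X).
E[Y | X=3.9] = -5.8 + (0.72)·(1.8/3.0)·(3.9 − (-0.2)) = -5.8 + (0.432)·(4.1) = -4.0288.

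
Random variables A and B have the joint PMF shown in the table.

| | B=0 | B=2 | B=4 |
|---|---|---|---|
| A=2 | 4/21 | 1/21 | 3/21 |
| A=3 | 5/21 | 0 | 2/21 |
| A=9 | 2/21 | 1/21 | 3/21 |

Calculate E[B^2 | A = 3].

P(A = 3) = 1/3.
Summing B^2·P(A=x,B=y) over the conditioning event gives 32/21.
E[B^2 | A = 3] = (32/21) / (1/3) = 32/7.

32/7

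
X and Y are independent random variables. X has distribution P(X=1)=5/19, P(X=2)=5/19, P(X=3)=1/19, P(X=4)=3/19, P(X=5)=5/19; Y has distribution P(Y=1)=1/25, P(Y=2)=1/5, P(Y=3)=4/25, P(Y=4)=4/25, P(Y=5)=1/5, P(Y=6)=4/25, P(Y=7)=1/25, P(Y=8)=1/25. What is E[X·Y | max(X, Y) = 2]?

32/11

P(max(X, Y) = 2) = 11/95.
Summing XY·P(x,y) over outcomes with max(X, Y) = 2 gives 32/95.
E[X·Y | max(X, Y) = 2] = (32/95) / (11/95) = 32/11.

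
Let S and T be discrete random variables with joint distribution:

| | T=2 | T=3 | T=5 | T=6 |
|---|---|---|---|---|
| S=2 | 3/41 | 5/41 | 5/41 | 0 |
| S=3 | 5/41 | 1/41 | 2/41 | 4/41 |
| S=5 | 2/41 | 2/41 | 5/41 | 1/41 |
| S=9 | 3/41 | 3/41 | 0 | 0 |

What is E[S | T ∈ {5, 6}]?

P(T ∈ {5, 6}) = 17/41.
Σ S·P over the event = 2·(5/41) + 3·(2/41) + 3·(4/41) + 5·(5/41) + 5·(1/41) = 58/41.
E[S | T ∈ {5, 6}] = (58/41) / (17/41) = 58/17.

58/17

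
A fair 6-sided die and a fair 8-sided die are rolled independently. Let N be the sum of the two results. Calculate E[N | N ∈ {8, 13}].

P(N ∈ {8, 13}) = 1/6.
Σ over the event: 8·1/8 + 13·1/24 = 37/24.
E[N | N ∈ {8, 13}] = (37/24) / (1/6) = 37/4.

37/4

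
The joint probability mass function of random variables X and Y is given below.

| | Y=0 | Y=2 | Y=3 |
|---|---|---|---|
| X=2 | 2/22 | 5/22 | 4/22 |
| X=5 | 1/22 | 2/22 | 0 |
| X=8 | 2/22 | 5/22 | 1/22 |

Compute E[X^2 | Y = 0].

161/5

P(Y = 0) = 5/22.
Σ X^2·P over the event = 4·(2/22) + 25·(1/22) + 64·(2/22) = 161/22.
E[X^2 | Y = 0] = (161/22) / (5/22) = 161/5.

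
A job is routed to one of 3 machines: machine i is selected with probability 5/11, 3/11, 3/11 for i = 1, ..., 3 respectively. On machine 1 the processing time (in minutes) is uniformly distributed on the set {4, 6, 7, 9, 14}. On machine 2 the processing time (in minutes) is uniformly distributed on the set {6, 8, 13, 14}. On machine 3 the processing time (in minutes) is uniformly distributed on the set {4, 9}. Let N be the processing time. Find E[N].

361/44

E[N | machine 1] = (4+6+7+9+14)/5 = 8.
E[N | machine 2] = (6+8+13+14)/4 = 41/4.
E[N | machine 3] = (4+9)/2 = 13/2.
E[N] = (5/11)·(8) + (3/11)·(41/4) + (3/11)·(13/2) = 361/44.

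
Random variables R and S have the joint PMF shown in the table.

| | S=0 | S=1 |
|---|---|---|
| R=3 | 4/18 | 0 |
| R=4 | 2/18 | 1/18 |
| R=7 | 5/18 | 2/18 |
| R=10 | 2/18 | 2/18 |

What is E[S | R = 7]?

2/7

P(R = 7) = 7/18.
Σ S·P over the event = 0·(5/18) + 1·(2/18) = 1/9.
E[S | R = 7] = (1/9) / (7/18) = 2/7.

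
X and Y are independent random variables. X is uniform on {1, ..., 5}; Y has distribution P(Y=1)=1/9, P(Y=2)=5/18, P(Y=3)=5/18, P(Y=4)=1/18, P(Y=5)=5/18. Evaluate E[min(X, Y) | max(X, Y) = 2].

17/12

P(max(X, Y) = 2) = 2/15.
Summing min(X,Y)·P(x,y) over outcomes with max(X, Y) = 2 gives 17/90.
E[min(X, Y) | max(X, Y) = 2] = (17/90) / (2/15) = 17/12.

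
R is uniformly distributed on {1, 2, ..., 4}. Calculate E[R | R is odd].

2

Given R is odd, R is equally likely to be any of {1, 3}.
E[R | R is odd] = (1 + 3) / 2 = 2.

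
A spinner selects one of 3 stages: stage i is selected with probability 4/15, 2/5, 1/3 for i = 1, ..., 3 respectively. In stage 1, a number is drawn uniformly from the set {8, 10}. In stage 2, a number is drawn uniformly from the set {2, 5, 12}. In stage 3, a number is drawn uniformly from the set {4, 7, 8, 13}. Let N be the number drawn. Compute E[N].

38/5

E[N | stage 1] = (8+10)/2 = 9.
E[N | stage 2] = (2+5+12)/3 = 19/3.
E[N | stage 3] = (4+7+8+13)/4 = 8.
By the law of total expectation,
E[N] = (4/15)·(9) + (2/5)·(19/3) + (1/3)·(8) = 38/5.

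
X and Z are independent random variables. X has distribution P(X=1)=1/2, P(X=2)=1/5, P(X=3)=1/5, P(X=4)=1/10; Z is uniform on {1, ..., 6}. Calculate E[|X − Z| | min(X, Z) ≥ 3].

P(min(X, Z) ≥ 3) = 1/5.
Summing |X−Z|·P(x,y) over outcomes with min(X, Z) ≥ 3 gives 4/15.
E[|X − Z| | min(X, Z) ≥ 3] = (4/15) / (1/5) = 4/3.

4/3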